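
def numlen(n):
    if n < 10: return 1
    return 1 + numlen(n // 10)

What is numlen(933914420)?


numlen(933914420) = 1 + numlen(93391442)
numlen(93391442) = 1 + numlen(9339144)
numlen(9339144) = 1 + numlen(933914)
numlen(933914) = 1 + numlen(93391)
numlen(93391) = 1 + numlen(9339)
numlen(9339) = 1 + numlen(933)
numlen(933) = 1 + numlen(93)
numlen(93) = 1 + numlen(9)
numlen(9) = 1  (base case: 9 < 10)
Unwinding: 1 + 1 + 1 + 1 + 1 + 1 + 1 + 1 + 1 = 9

9


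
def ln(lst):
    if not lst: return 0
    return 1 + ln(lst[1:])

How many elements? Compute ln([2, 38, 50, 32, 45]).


ln([2, 38, 50, 32, 45]) = 1 + ln([38, 50, 32, 45])
ln([38, 50, 32, 45]) = 1 + ln([50, 32, 45])
ln([50, 32, 45]) = 1 + ln([32, 45])
ln([32, 45]) = 1 + ln([45])
ln([45]) = 1 + ln([])
ln([]) = 0  (base case)
Unwinding: 1 + 1 + 1 + 1 + 1 + 0 = 5

5


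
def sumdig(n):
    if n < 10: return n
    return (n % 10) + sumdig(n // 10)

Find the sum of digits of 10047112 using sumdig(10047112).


sumdig(10047112) = 2 + sumdig(1004711)
sumdig(1004711) = 1 + sumdig(100471)
sumdig(100471) = 1 + sumdig(10047)
sumdig(10047) = 7 + sumdig(1004)
sumdig(1004) = 4 + sumdig(100)
sumdig(100) = 0 + sumdig(10)
sumdig(10) = 0 + sumdig(1)
sumdig(1) = 1  (base case)
Total: 2 + 1 + 1 + 7 + 4 + 0 + 0 + 1 = 16

16


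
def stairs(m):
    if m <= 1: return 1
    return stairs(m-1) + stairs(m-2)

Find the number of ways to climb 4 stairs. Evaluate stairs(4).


Building up from base cases:
stairs(0) = 1
stairs(1) = 1
stairs(2) = stairs(1) + stairs(0) = 1 + 1 = 2
stairs(3) = stairs(2) + stairs(1) = 2 + 1 = 3
stairs(4) = stairs(3) + stairs(2) = 3 + 2 = 5

5


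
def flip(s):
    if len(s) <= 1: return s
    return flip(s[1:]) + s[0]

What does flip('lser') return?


flip('lser') = flip('ser') + 'l'
flip('ser') = flip('er') + 's'
flip('er') = flip('r') + 'e'
flip('r') = 'r'  (base case)
Concatenating: 'r' + 'e' + 's' + 'l' = 'resl'

resl


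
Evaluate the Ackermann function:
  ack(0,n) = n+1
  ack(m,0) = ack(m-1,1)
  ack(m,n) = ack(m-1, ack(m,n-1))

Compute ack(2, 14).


ack(2, 14) = ack(1, ack(2, 13))
  ack(2, 13) = ack(1, ack(2, 12))
    ack(2, 12) = ack(1, ack(2, 11))
      ack(2, 11) = ack(1, ack(2, 10))
        ack(2, 10) = ack(1, ack(2, 9))
          ack(2, 9) = ack(1, ack(2, 8))
          ack(2, 8) = ack(1, ack(2, 7))
          ack(2, 7) = ack(1, ack(2, 6))
          ack(2, 6) = ack(1, ack(2, 5))
          ack(2, 5) = ack(1, ack(2, 4))
          ack(2, 4) = ack(1, ack(2, 3))
          ack(2, 3) = ack(1, ack(2, 2))
          ack(2, 2) = ack(1, ack(2, 1))
          ack(2, 1) = ack(1, ack(2, 0))
          ack(2, 0) = ack(1, 1)
          ack(1, 1) = ack(0, ack(1, 0))
          ack(1, 0) = ack(0, 1)
          ack(0, 1) = 2
            = ack(0, 2)
          ack(0, 2) = 3
            = ack(1, 3)
          ack(1, 3) = ack(0, ack(1, 2))
          ack(1, 2) = ack(0, ack(1, 1))
          ack(1, 1) = ack(0, ack(1, 0))
          ack(1, 0) = ack(0, 1)
... (trace truncated)
Result: ack(2, 14) = 31

31


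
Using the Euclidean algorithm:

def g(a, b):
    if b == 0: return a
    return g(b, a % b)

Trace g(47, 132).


g(47, 132) = g(132, 47)
g(132, 47) = g(47, 38)
g(47, 38) = g(38, 9)
g(38, 9) = g(9, 2)
g(9, 2) = g(2, 1)
g(2, 1) = g(1, 0)
g(1, 0) = 1  (base case)

1


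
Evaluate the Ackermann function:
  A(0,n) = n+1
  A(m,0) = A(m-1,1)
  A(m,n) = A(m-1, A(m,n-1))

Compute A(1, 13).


A(1, 13) = A(0, A(1, 12))
  A(1, 12) = A(0, A(1, 11))
    A(1, 11) = A(0, A(1, 10))
      A(1, 10) = A(0, A(1, 9))
        A(1, 9) = A(0, A(1, 8))
          A(1, 8) = A(0, A(1, 7))
          A(1, 7) = A(0, A(1, 6))
          A(1, 6) = A(0, A(1, 5))
          A(1, 5) = A(0, A(1, 4))
          A(1, 4) = A(0, A(1, 3))
          A(1, 3) = A(0, A(1, 2))
          A(1, 2) = A(0, A(1, 1))
          A(1, 1) = A(0, A(1, 0))
          A(1, 0) = A(0, 1)
          A(0, 1) = 2
            = A(0, 2)
          A(0, 2) = 3
            = A(0, 3)
          A(0, 3) = 4
            = A(0, 4)
          A(0, 4) = 5
            = A(0, 5)
          A(0, 5) = 6
            = A(0, 6)
          A(0, 6) = 7
... (trace truncated)
Result: A(1, 13) = 15

15


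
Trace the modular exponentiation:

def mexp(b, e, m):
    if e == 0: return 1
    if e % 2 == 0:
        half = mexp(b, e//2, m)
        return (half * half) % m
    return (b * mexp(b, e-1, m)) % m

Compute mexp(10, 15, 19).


mexp(10, 15, 19): e is odd, compute mexp(10, 14, 19)
  mexp(10, 14, 19): e is even, compute mexp(10, 7, 19)
    mexp(10, 7, 19): e is odd, compute mexp(10, 6, 19)
      mexp(10, 6, 19): e is even, compute mexp(10, 3, 19)
        mexp(10, 3, 19): e is odd, compute mexp(10, 2, 19)
          mexp(10, 2, 19): e is even, compute mexp(10, 1, 19)
          mexp(10, 1, 19): e is odd, compute mexp(10, 0, 19)
          mexp(10, 0, 19) = 1
          (10 * 1) % 19 = 10
          half=10, (10*10) % 19 = 5
        (10 * 5) % 19 = 12
      half=12, (12*12) % 19 = 11
    (10 * 11) % 19 = 15
  half=15, (15*15) % 19 = 16
(10 * 16) % 19 = 8

8


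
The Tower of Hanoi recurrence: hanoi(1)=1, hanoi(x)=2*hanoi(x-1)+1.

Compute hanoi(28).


hanoi(28) = 2 * hanoi(27) + 1
hanoi(27) = 2 * hanoi(26) + 1
hanoi(26) = 2 * hanoi(25) + 1
hanoi(25) = 2 * hanoi(24) + 1
hanoi(24) = 2 * hanoi(23) + 1
hanoi(23) = 2 * hanoi(22) + 1
hanoi(22) = 2 * hanoi(21) + 1
hanoi(21) = 2 * hanoi(20) + 1
hanoi(20) = 2 * hanoi(19) + 1
hanoi(19) = 2 * hanoi(18) + 1
hanoi(18) = 2 * hanoi(17) + 1
hanoi(17) = 2 * hanoi(16) + 1
hanoi(16) = 2 * hanoi(15) + 1
hanoi(15) = 2 * hanoi(14) + 1
hanoi(14) = 2 * hanoi(13) + 1
hanoi(13) = 2 * hanoi(12) + 1
hanoi(12) = 2 * hanoi(11) + 1
hanoi(11) = 2 * hanoi(10) + 1
hanoi(10) = 2 * hanoi(9) + 1
hanoi(9) = 2 * hanoi(8) + 1
hanoi(8) = 2 * hanoi(7) + 1
hanoi(7) = 2 * hanoi(6) + 1
hanoi(6) = 2 * hanoi(5) + 1
hanoi(5) = 2 * hanoi(4) + 1
hanoi(4) = 2 * hanoi(3) + 1
hanoi(3) = 2 * hanoi(2) + 1
hanoi(2) = 2 * hanoi(1) + 1
hanoi(1) = 1  (base case)
hanoi(2) = 2 * 1 + 1 = 3
hanoi(3) = 2 * 3 + 1 = 7
hanoi(4) = 2 * 7 + 1 = 15
hanoi(5) = 2 * 15 + 1 = 31
hanoi(6) = 2 * 31 + 1 = 63
hanoi(7) = 2 * 63 + 1 = 127
hanoi(8) = 2 * 127 + 1 = 255
hanoi(9) = 2 * 255 + 1 = 511
hanoi(10) = 2 * 511 + 1 = 1023
hanoi(11) = 2 * 1023 + 1 = 2047
hanoi(12) = 2 * 2047 + 1 = 4095
hanoi(13) = 2 * 4095 + 1 = 8191
hanoi(14) = 2 * 8191 + 1 = 16383
hanoi(15) = 2 * 16383 + 1 = 32767
hanoi(16) = 2 * 32767 + 1 = 65535
hanoi(17) = 2 * 65535 + 1 = 131071
hanoi(18) = 2 * 131071 + 1 = 262143
hanoi(19) = 2 * 262143 + 1 = 524287
hanoi(20) = 2 * 524287 + 1 = 1048575
hanoi(21) = 2 * 1048575 + 1 = 2097151
hanoi(22) = 2 * 2097151 + 1 = 4194303
hanoi(23) = 2 * 4194303 + 1 = 8388607
hanoi(24) = 2 * 8388607 + 1 = 16777215
hanoi(25) = 2 * 16777215 + 1 = 33554431
hanoi(26) = 2 * 33554431 + 1 = 67108863
hanoi(27) = 2 * 67108863 + 1 = 134217727
hanoi(28) = 2 * 134217727 + 1 = 268435455

268435455


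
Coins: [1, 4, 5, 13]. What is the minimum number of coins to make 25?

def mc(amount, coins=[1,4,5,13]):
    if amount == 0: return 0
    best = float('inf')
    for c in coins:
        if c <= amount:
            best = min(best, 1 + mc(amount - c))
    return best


Building up with DP:
mc(0) = 0
mc(1) = min(1+mc(0)=1+0=1) = 1
mc(2) = min(1+mc(1)=1+1=2) = 2
mc(3) = min(1+mc(2)=1+2=3) = 3
mc(4) = min(1+mc(3)=1+3=4, 1+mc(0)=1+0=1) = 1
mc(5) = min(1+mc(4)=1+1=2, 1+mc(1)=1+1=2, 1+mc(0)=1+0=1) = 1
mc(6) = min(1+mc(5)=1+1=2, 1+mc(2)=1+2=3, 1+mc(1)=1+1=2) = 2
mc(7) = min(1+mc(6)=1+2=3, 1+mc(3)=1+3=4, 1+mc(2)=1+2=3) = 3
mc(8) = min(1+mc(7)=1+3=4, 1+mc(4)=1+1=2, 1+mc(3)=1+3=4) = 2
mc(9) = min(1+mc(8)=1+2=3, 1+mc(5)=1+1=2, 1+mc(4)=1+1=2) = 2
mc(10) = min(1+mc(9)=1+2=3, 1+mc(6)=1+2=3, 1+mc(5)=1+1=2) = 2
mc(11) = min(1+mc(10)=1+2=3, 1+mc(7)=1+3=4, 1+mc(6)=1+2=3) = 3
mc(12) = min(1+mc(11)=1+3=4, 1+mc(8)=1+2=3, 1+mc(7)=1+3=4) = 3
mc(13) = min(1+mc(12)=1+3=4, 1+mc(9)=1+2=3, 1+mc(8)=1+2=3, 1+mc(0)=1+0=1) = 1
mc(14) = min(1+mc(13)=1+1=2, 1+mc(10)=1+2=3, 1+mc(9)=1+2=3, 1+mc(1)=1+1=2) = 2
mc(15) = min(1+mc(14)=1+2=3, 1+mc(11)=1+3=4, 1+mc(10)=1+2=3, 1+mc(2)=1+2=3) = 3
mc(16) = min(1+mc(15)=1+3=4, 1+mc(12)=1+3=4, 1+mc(11)=1+3=4, 1+mc(3)=1+3=4) = 4
mc(17) = min(1+mc(16)=1+4=5, 1+mc(13)=1+1=2, 1+mc(12)=1+3=4, 1+mc(4)=1+1=2) = 2
mc(18) = min(1+mc(17)=1+2=3, 1+mc(14)=1+2=3, 1+mc(13)=1+1=2, 1+mc(5)=1+1=2) = 2
mc(19) = min(1+mc(18)=1+2=3, 1+mc(15)=1+3=4, 1+mc(14)=1+2=3, 1+mc(6)=1+2=3) = 3
mc(20) = min(1+mc(19)=1+3=4, 1+mc(16)=1+4=5, 1+mc(15)=1+3=4, 1+mc(7)=1+3=4) = 4
mc(21) = min(1+mc(20)=1+4=5, 1+mc(17)=1+2=3, 1+mc(16)=1+4=5, 1+mc(8)=1+2=3) = 3
mc(22) = min(1+mc(21)=1+3=4, 1+mc(18)=1+2=3, 1+mc(17)=1+2=3, 1+mc(9)=1+2=3) = 3
mc(23) = min(1+mc(22)=1+3=4, 1+mc(19)=1+3=4, 1+mc(18)=1+2=3, 1+mc(10)=1+2=3) = 3
mc(24) = min(1+mc(23)=1+3=4, 1+mc(20)=1+4=5, 1+mc(19)=1+3=4, 1+mc(11)=1+3=4) = 4
mc(25) = min(1+mc(24)=1+4=5, 1+mc(21)=1+3=4, 1+mc(20)=1+4=5, 1+mc(12)=1+3=4) = 4

4


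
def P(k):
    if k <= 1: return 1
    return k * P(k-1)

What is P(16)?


P(16)
= 16 * P(15)
= 16 * 15 * P(14)
= 16 * 15 * 14 * P(13)
= 16 * 15 * 14 * 13 * P(12)
= 16 * 15 * 14 * 13 * 12 * P(11)
= 16 * 15 * 14 * 13 * 12 * 11 * P(10)
= 16 * 15 * 14 * 13 * 12 * 11 * 10 * P(9)
= 16 * 15 * 14 * 13 * 12 * 11 * 10 * 9 * P(8)
= 16 * 15 * 14 * 13 * 12 * 11 * 10 * 9 * 8 * P(7)
= 16 * 15 * 14 * 13 * 12 * 11 * 10 * 9 * 8 * 7 * P(6)
= 16 * 15 * 14 * 13 * 12 * 11 * 10 * 9 * 8 * 7 * 6 * P(5)
= 16 * 15 * 14 * 13 * 12 * 11 * 10 * 9 * 8 * 7 * 6 * 5 * P(4)
= 16 * 15 * 14 * 13 * 12 * 11 * 10 * 9 * 8 * 7 * 6 * 5 * 4 * P(3)
= 16 * 15 * 14 * 13 * 12 * 11 * 10 * 9 * 8 * 7 * 6 * 5 * 4 * 3 * P(2)
= 16 * 15 * 14 * 13 * 12 * 11 * 10 * 9 * 8 * 7 * 6 * 5 * 4 * 3 * 2 * P(1)
= 16 * 15 * 14 * 13 * 12 * 11 * 10 * 9 * 8 * 7 * 6 * 5 * 4 * 3 * 2 * 1
= 20922789888000

20922789888000


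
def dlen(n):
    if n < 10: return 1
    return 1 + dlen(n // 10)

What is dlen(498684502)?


dlen(498684502) = 1 + dlen(49868450)
dlen(49868450) = 1 + dlen(4986845)
dlen(4986845) = 1 + dlen(498684)
dlen(498684) = 1 + dlen(49868)
dlen(49868) = 1 + dlen(4986)
dlen(4986) = 1 + dlen(498)
dlen(498) = 1 + dlen(49)
dlen(49) = 1 + dlen(4)
dlen(4) = 1  (base case: 4 < 10)
Unwinding: 1 + 1 + 1 + 1 + 1 + 1 + 1 + 1 + 1 = 9

9


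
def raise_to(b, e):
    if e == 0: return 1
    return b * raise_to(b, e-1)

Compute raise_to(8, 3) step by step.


raise_to(8, 3)
= 8 * raise_to(8, 2)
= 8 * 8 * raise_to(8, 1)
= 8 * 8 * 8 * raise_to(8, 0)
= 8 * 8 * 8 * 1
= 512

512


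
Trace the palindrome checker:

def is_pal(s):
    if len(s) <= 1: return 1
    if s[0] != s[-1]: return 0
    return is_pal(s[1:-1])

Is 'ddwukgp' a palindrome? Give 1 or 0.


is_pal('ddwukgp'): s[0]='d' != s[-1]='p' -> return 0
Result: 0 (not a palindrome)

0


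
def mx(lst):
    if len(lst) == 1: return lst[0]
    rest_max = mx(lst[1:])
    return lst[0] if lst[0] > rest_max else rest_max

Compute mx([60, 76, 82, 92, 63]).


mx([60, 76, 82, 92, 63]): compare 60 with mx([76, 82, 92, 63])
mx([76, 82, 92, 63]): compare 76 with mx([82, 92, 63])
mx([82, 92, 63]): compare 82 with mx([92, 63])
mx([92, 63]): compare 92 with mx([63])
mx([63]) = 63  (base case)
Compare 92 with 63 -> 92
Compare 82 with 92 -> 92
Compare 76 with 92 -> 92
Compare 60 with 92 -> 92

92


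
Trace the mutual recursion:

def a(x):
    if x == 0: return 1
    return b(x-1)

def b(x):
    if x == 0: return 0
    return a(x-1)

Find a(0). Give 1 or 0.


a(0) = 1  (base case)
Result: 1

1


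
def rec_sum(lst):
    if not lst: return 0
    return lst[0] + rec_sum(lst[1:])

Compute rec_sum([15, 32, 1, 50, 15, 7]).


rec_sum([15, 32, 1, 50, 15, 7]) = 15 + rec_sum([32, 1, 50, 15, 7])
rec_sum([32, 1, 50, 15, 7]) = 32 + rec_sum([1, 50, 15, 7])
rec_sum([1, 50, 15, 7]) = 1 + rec_sum([50, 15, 7])
rec_sum([50, 15, 7]) = 50 + rec_sum([15, 7])
rec_sum([15, 7]) = 15 + rec_sum([7])
rec_sum([7]) = 7 + rec_sum([])
rec_sum([]) = 0  (base case)
Total: 15 + 32 + 1 + 50 + 15 + 7 + 0 = 120

120


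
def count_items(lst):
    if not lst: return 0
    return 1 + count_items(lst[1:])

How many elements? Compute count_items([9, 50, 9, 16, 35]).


count_items([9, 50, 9, 16, 35]) = 1 + count_items([50, 9, 16, 35])
count_items([50, 9, 16, 35]) = 1 + count_items([9, 16, 35])
count_items([9, 16, 35]) = 1 + count_items([16, 35])
count_items([16, 35]) = 1 + count_items([35])
count_items([35]) = 1 + count_items([])
count_items([]) = 0  (base case)
Unwinding: 1 + 1 + 1 + 1 + 1 + 0 = 5

5


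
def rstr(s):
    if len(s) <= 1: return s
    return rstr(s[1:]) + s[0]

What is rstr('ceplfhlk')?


rstr('ceplfhlk') = rstr('eplfhlk') + 'c'
rstr('eplfhlk') = rstr('plfhlk') + 'e'
rstr('plfhlk') = rstr('lfhlk') + 'p'
rstr('lfhlk') = rstr('fhlk') + 'l'
rstr('fhlk') = rstr('hlk') + 'f'
rstr('hlk') = rstr('lk') + 'h'
rstr('lk') = rstr('k') + 'l'
rstr('k') = 'k'  (base case)
Concatenating: 'k' + 'l' + 'h' + 'f' + 'l' + 'p' + 'e' + 'c' = 'klhflpec'

klhflpec


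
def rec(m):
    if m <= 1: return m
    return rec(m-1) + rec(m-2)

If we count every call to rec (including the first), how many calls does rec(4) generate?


Let C(n) = total calls for rec(n)
C(0) = 1, C(1) = 1
C(2) = 1 + C(1) + C(0) = 1 + 1 + 1 = 3
C(3) = 1 + C(2) + C(1) = 1 + 3 + 1 = 5
C(4) = 1 + C(3) + C(2) = 1 + 5 + 3 = 9

9


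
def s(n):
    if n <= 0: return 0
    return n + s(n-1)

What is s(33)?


s(33)
= 33 + 32 + 31 + 30 + 29 + 28 + 27 + 26 + 25 + 24 + 23 + 22 + 21 + 20 + 19 + 18 + 17 + 16 + 15 + 14 + 13 + 12 + 11 + 10 + 9 + 8 + 7 + 6 + 5 + 4 + 3 + 2 + 1 + s(0)
= 33 + 32 + 31 + 30 + 29 + 28 + 27 + 26 + 25 + 24 + 23 + 22 + 21 + 20 + 19 + 18 + 17 + 16 + 15 + 14 + 13 + 12 + 11 + 10 + 9 + 8 + 7 + 6 + 5 + 4 + 3 + 2 + 1 + 0
= 561

561


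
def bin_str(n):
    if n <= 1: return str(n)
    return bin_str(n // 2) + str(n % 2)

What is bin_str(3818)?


bin_str(3818) = bin_str(1909) + '0'
bin_str(1909) = bin_str(954) + '1'
bin_str(954) = bin_str(477) + '0'
bin_str(477) = bin_str(238) + '1'
bin_str(238) = bin_str(119) + '0'
bin_str(119) = bin_str(59) + '1'
bin_str(59) = bin_str(29) + '1'
bin_str(29) = bin_str(14) + '1'
bin_str(14) = bin_str(7) + '0'
bin_str(7) = bin_str(3) + '1'
bin_str(3) = bin_str(1) + '1'
bin_str(1) = '1'  (base case)
Concatenating: '1' + '1' + '1' + '0' + '1' + '1' + '1' + '0' + '1' + '0' + '1' + '0' = '111011101010'

111011101010


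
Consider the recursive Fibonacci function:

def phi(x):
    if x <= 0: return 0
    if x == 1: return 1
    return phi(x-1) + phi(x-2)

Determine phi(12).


Computing phi(12) bottom-up:
phi(0) = 0
phi(1) = 1
phi(2) = phi(1) + phi(0) = 1 + 0 = 1
phi(3) = phi(2) + phi(1) = 1 + 1 = 2
phi(4) = phi(3) + phi(2) = 2 + 1 = 3
phi(5) = phi(4) + phi(3) = 3 + 2 = 5
phi(6) = phi(5) + phi(4) = 5 + 3 = 8
phi(7) = phi(6) + phi(5) = 8 + 5 = 13
phi(8) = phi(7) + phi(6) = 13 + 8 = 21
phi(9) = phi(8) + phi(7) = 21 + 13 = 34
phi(10) = phi(9) + phi(8) = 34 + 21 = 55
phi(11) = phi(10) + phi(9) = 55 + 34 = 89
phi(12) = phi(11) + phi(10) = 89 + 55 = 144

144


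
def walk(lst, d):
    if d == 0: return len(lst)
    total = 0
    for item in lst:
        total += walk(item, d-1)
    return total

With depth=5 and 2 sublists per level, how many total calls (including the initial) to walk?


At depth 0 (root): 1 call
At depth 1: each of 1 parents calls walk on 2 children = 2 calls
At depth 2: each of 2 parents calls walk on 2 children = 4 calls
At depth 3: each of 4 parents calls walk on 2 children = 8 calls
At depth 4: each of 8 parents calls walk on 2 children = 16 calls
At depth 5: each of 16 parents calls walk on 2 children = 32 calls
Total: 1 + 2 + 4 + 8 + 16 + 32 = 63

63


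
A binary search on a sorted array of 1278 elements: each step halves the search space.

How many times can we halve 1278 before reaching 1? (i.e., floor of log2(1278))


1278 / 2 = 639
639 / 2 = 319
319 / 2 = 159
159 / 2 = 79
79 / 2 = 39
39 / 2 = 19
19 / 2 = 9
9 / 2 = 4
4 / 2 = 2
2 / 2 = 1
Reached 1 after 10 halvings

10


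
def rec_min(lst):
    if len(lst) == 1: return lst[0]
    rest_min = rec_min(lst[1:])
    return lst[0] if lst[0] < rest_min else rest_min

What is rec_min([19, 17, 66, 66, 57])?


rec_min([19, 17, 66, 66, 57]): compare 19 with rec_min([17, 66, 66, 57])
rec_min([17, 66, 66, 57]): compare 17 with rec_min([66, 66, 57])
rec_min([66, 66, 57]): compare 66 with rec_min([66, 57])
rec_min([66, 57]): compare 66 with rec_min([57])
rec_min([57]) = 57  (base case)
Compare 66 with 57 -> 57
Compare 66 with 57 -> 57
Compare 17 with 57 -> 17
Compare 19 with 17 -> 17

17


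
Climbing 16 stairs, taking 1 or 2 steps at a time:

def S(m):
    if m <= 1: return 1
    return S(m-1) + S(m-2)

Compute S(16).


Building up from base cases:
S(0) = 1
S(1) = 1
S(2) = S(1) + S(0) = 1 + 1 = 2
S(3) = S(2) + S(1) = 2 + 1 = 3
S(4) = S(3) + S(2) = 3 + 2 = 5
S(5) = S(4) + S(3) = 5 + 3 = 8
S(6) = S(5) + S(4) = 8 + 5 = 13
S(7) = S(6) + S(5) = 13 + 8 = 21
S(8) = S(7) + S(6) = 21 + 13 = 34
S(9) = S(8) + S(7) = 34 + 21 = 55
S(10) = S(9) + S(8) = 55 + 34 = 89
S(11) = S(10) + S(9) = 89 + 55 = 144
S(12) = S(11) + S(10) = 144 + 89 = 233
S(13) = S(12) + S(11) = 233 + 144 = 377
S(14) = S(13) + S(12) = 377 + 233 = 610
S(15) = S(14) + S(13) = 610 + 377 = 987
S(16) = S(15) + S(14) = 987 + 610 = 1597

1597


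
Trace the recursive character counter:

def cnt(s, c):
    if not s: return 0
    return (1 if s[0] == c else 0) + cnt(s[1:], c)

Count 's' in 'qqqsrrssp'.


s[0]='q' != 's' -> 0
s[0]='q' != 's' -> 0
s[0]='q' != 's' -> 0
s[0]='s' == 's' -> 1
s[0]='r' != 's' -> 0
s[0]='r' != 's' -> 0
s[0]='s' == 's' -> 1
s[0]='s' == 's' -> 1
s[0]='p' != 's' -> 0
Sum: 0 + 0 + 0 + 1 + 0 + 0 + 1 + 1 + 0 = 3

3


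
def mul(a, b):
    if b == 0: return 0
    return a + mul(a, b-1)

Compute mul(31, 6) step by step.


mul(31, 6) = 31 + mul(31, 5)
mul(31, 5) = 31 + mul(31, 4)
mul(31, 4) = 31 + mul(31, 3)
mul(31, 3) = 31 + mul(31, 2)
mul(31, 2) = 31 + mul(31, 1)
mul(31, 1) = 31 + mul(31, 0)
mul(31, 0) = 0  (base case)
Total: 31 + 31 + 31 + 31 + 31 + 31 + 0 = 186

186


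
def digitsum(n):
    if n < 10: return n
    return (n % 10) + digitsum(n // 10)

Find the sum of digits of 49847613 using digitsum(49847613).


digitsum(49847613) = 3 + digitsum(4984761)
digitsum(4984761) = 1 + digitsum(498476)
digitsum(498476) = 6 + digitsum(49847)
digitsum(49847) = 7 + digitsum(4984)
digitsum(4984) = 4 + digitsum(498)
digitsum(498) = 8 + digitsum(49)
digitsum(49) = 9 + digitsum(4)
digitsum(4) = 4  (base case)
Total: 3 + 1 + 6 + 7 + 4 + 8 + 9 + 4 = 42

42


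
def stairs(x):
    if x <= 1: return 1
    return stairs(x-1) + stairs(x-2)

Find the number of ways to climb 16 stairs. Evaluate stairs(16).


Building up from base cases:
stairs(0) = 1
stairs(1) = 1
stairs(2) = stairs(1) + stairs(0) = 1 + 1 = 2
stairs(3) = stairs(2) + stairs(1) = 2 + 1 = 3
stairs(4) = stairs(3) + stairs(2) = 3 + 2 = 5
stairs(5) = stairs(4) + stairs(3) = 5 + 3 = 8
stairs(6) = stairs(5) + stairs(4) = 8 + 5 = 13
stairs(7) = stairs(6) + stairs(5) = 13 + 8 = 21
stairs(8) = stairs(7) + stairs(6) = 21 + 13 = 34
stairs(9) = stairs(8) + stairs(7) = 34 + 21 = 55
stairs(10) = stairs(9) + stairs(8) = 55 + 34 = 89
stairs(11) = stairs(10) + stairs(9) = 89 + 55 = 144
stairs(12) = stairs(11) + stairs(10) = 144 + 89 = 233
stairs(13) = stairs(12) + stairs(11) = 233 + 144 = 377
stairs(14) = stairs(13) + stairs(12) = 377 + 233 = 610
stairs(15) = stairs(14) + stairs(13) = 610 + 377 = 987
stairs(16) = stairs(15) + stairs(14) = 987 + 610 = 1597

1597


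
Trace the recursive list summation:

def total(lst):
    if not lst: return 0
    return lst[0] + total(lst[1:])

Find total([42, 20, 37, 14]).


total([42, 20, 37, 14]) = 42 + total([20, 37, 14])
total([20, 37, 14]) = 20 + total([37, 14])
total([37, 14]) = 37 + total([14])
total([14]) = 14 + total([])
total([]) = 0  (base case)
Total: 42 + 20 + 37 + 14 + 0 = 113

113


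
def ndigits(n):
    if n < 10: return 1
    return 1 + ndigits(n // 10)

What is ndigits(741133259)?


ndigits(741133259) = 1 + ndigits(74113325)
ndigits(74113325) = 1 + ndigits(7411332)
ndigits(7411332) = 1 + ndigits(741133)
ndigits(741133) = 1 + ndigits(74113)
ndigits(74113) = 1 + ndigits(7411)
ndigits(7411) = 1 + ndigits(741)
ndigits(741) = 1 + ndigits(74)
ndigits(74) = 1 + ndigits(7)
ndigits(7) = 1  (base case: 7 < 10)
Unwinding: 1 + 1 + 1 + 1 + 1 + 1 + 1 + 1 + 1 = 9

9


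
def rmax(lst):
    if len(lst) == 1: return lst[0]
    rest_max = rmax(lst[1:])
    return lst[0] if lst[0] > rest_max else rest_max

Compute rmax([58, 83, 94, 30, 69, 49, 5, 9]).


rmax([58, 83, 94, 30, 69, 49, 5, 9]): compare 58 with rmax([83, 94, 30, 69, 49, 5, 9])
rmax([83, 94, 30, 69, 49, 5, 9]): compare 83 with rmax([94, 30, 69, 49, 5, 9])
rmax([94, 30, 69, 49, 5, 9]): compare 94 with rmax([30, 69, 49, 5, 9])
rmax([30, 69, 49, 5, 9]): compare 30 with rmax([69, 49, 5, 9])
rmax([69, 49, 5, 9]): compare 69 with rmax([49, 5, 9])
rmax([49, 5, 9]): compare 49 with rmax([5, 9])
rmax([5, 9]): compare 5 with rmax([9])
rmax([9]) = 9  (base case)
Compare 5 with 9 -> 9
Compare 49 with 9 -> 49
Compare 69 with 49 -> 69
Compare 30 with 69 -> 69
Compare 94 with 69 -> 94
Compare 83 with 94 -> 94
Compare 58 with 94 -> 94

94


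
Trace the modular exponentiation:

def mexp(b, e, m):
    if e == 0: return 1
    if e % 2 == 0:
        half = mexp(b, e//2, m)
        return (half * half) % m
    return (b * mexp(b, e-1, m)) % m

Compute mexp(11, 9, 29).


mexp(11, 9, 29): e is odd, compute mexp(11, 8, 29)
  mexp(11, 8, 29): e is even, compute mexp(11, 4, 29)
    mexp(11, 4, 29): e is even, compute mexp(11, 2, 29)
      mexp(11, 2, 29): e is even, compute mexp(11, 1, 29)
        mexp(11, 1, 29): e is odd, compute mexp(11, 0, 29)
          mexp(11, 0, 29) = 1
        (11 * 1) % 29 = 11
      half=11, (11*11) % 29 = 5
    half=5, (5*5) % 29 = 25
  half=25, (25*25) % 29 = 16
(11 * 16) % 29 = 2

2


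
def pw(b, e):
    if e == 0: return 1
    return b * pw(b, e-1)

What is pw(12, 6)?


pw(12, 6)
= 12 * pw(12, 5)
= 12 * 12 * pw(12, 4)
= 12 * 12 * 12 * pw(12, 3)
= 12 * 12 * 12 * 12 * pw(12, 2)
= 12 * 12 * 12 * 12 * 12 * pw(12, 1)
= 12 * 12 * 12 * 12 * 12 * 12 * pw(12, 0)
= 12 * 12 * 12 * 12 * 12 * 12 * 1
= 2985984

2985984


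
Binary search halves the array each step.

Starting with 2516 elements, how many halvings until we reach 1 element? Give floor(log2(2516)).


2516 / 2 = 1258
1258 / 2 = 629
629 / 2 = 314
314 / 2 = 157
157 / 2 = 78
78 / 2 = 39
39 / 2 = 19
19 / 2 = 9
9 / 2 = 4
4 / 2 = 2
2 / 2 = 1
Reached 1 after 11 halvings

11


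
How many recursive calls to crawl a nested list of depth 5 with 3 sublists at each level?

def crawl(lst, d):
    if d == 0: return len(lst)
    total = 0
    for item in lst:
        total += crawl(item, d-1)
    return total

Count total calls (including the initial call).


At depth 0 (root): 1 call
At depth 1: each of 1 parents calls crawl on 3 children = 3 calls
At depth 2: each of 3 parents calls crawl on 3 children = 9 calls
At depth 3: each of 9 parents calls crawl on 3 children = 27 calls
At depth 4: each of 27 parents calls crawl on 3 children = 81 calls
At depth 5: each of 81 parents calls crawl on 3 children = 243 calls
Total: 1 + 3 + 9 + 27 + 81 + 243 = 364

364


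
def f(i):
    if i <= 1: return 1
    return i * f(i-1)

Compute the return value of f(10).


f(10)
= 10 * f(9)
= 10 * 9 * f(8)
= 10 * 9 * 8 * f(7)
= 10 * 9 * 8 * 7 * f(6)
= 10 * 9 * 8 * 7 * 6 * f(5)
= 10 * 9 * 8 * 7 * 6 * 5 * f(4)
= 10 * 9 * 8 * 7 * 6 * 5 * 4 * f(3)
= 10 * 9 * 8 * 7 * 6 * 5 * 4 * 3 * f(2)
= 10 * 9 * 8 * 7 * 6 * 5 * 4 * 3 * 2 * f(1)
= 10 * 9 * 8 * 7 * 6 * 5 * 4 * 3 * 2 * 1
= 3628800

3628800


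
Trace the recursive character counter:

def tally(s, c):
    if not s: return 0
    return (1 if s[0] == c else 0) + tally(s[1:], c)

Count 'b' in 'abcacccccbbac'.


s[0]='a' != 'b' -> 0
s[0]='b' == 'b' -> 1
s[0]='c' != 'b' -> 0
s[0]='a' != 'b' -> 0
s[0]='c' != 'b' -> 0
s[0]='c' != 'b' -> 0
s[0]='c' != 'b' -> 0
s[0]='c' != 'b' -> 0
s[0]='c' != 'b' -> 0
s[0]='b' == 'b' -> 1
s[0]='b' == 'b' -> 1
s[0]='a' != 'b' -> 0
s[0]='c' != 'b' -> 0
Sum: 0 + 1 + 0 + 0 + 0 + 0 + 0 + 0 + 0 + 1 + 1 + 0 + 0 = 3

3


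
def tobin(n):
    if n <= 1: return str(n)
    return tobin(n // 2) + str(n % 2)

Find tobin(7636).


tobin(7636) = tobin(3818) + '0'
tobin(3818) = tobin(1909) + '0'
tobin(1909) = tobin(954) + '1'
tobin(954) = tobin(477) + '0'
tobin(477) = tobin(238) + '1'
tobin(238) = tobin(119) + '0'
tobin(119) = tobin(59) + '1'
tobin(59) = tobin(29) + '1'
tobin(29) = tobin(14) + '1'
tobin(14) = tobin(7) + '0'
tobin(7) = tobin(3) + '1'
tobin(3) = tobin(1) + '1'
tobin(1) = '1'  (base case)
Concatenating: '1' + '1' + '1' + '0' + '1' + '1' + '1' + '0' + '1' + '0' + '1' + '0' + '0' = '1110111010100'

1110111010100


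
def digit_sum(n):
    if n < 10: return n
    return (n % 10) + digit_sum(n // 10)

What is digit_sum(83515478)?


digit_sum(83515478) = 8 + digit_sum(8351547)
digit_sum(8351547) = 7 + digit_sum(835154)
digit_sum(835154) = 4 + digit_sum(83515)
digit_sum(83515) = 5 + digit_sum(8351)
digit_sum(8351) = 1 + digit_sum(835)
digit_sum(835) = 5 + digit_sum(83)
digit_sum(83) = 3 + digit_sum(8)
digit_sum(8) = 8  (base case)
Total: 8 + 7 + 4 + 5 + 1 + 5 + 3 + 8 = 41

41


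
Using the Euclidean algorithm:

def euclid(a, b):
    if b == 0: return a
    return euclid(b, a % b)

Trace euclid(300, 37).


euclid(300, 37) = euclid(37, 4)
euclid(37, 4) = euclid(4, 1)
euclid(4, 1) = euclid(1, 0)
euclid(1, 0) = 1  (base case)

1


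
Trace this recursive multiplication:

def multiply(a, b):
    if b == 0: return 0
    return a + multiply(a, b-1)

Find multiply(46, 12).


multiply(46, 12) = 46 + multiply(46, 11)
multiply(46, 11) = 46 + multiply(46, 10)
multiply(46, 10) = 46 + multiply(46, 9)
multiply(46, 9) = 46 + multiply(46, 8)
multiply(46, 8) = 46 + multiply(46, 7)
multiply(46, 7) = 46 + multiply(46, 6)
multiply(46, 6) = 46 + multiply(46, 5)
multiply(46, 5) = 46 + multiply(46, 4)
multiply(46, 4) = 46 + multiply(46, 3)
multiply(46, 3) = 46 + multiply(46, 2)
multiply(46, 2) = 46 + multiply(46, 1)
multiply(46, 1) = 46 + multiply(46, 0)
multiply(46, 0) = 0  (base case)
Total: 46 + 46 + 46 + 46 + 46 + 46 + 46 + 46 + 46 + 46 + 46 + 46 + 0 = 552

552


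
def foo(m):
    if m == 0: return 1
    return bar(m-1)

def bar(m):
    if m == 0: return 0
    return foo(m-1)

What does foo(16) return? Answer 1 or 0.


foo(16) = bar(15)
bar(15) = foo(14)
foo(14) = bar(13)
bar(13) = foo(12)
foo(12) = bar(11)
bar(11) = foo(10)
foo(10) = bar(9)
bar(9) = foo(8)
foo(8) = bar(7)
bar(7) = foo(6)
foo(6) = bar(5)
bar(5) = foo(4)
foo(4) = bar(3)
bar(3) = foo(2)
foo(2) = bar(1)
bar(1) = foo(0)
foo(0) = 1  (base case)
Result: 1

1


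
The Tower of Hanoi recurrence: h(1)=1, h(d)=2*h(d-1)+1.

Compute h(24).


h(24) = 2 * h(23) + 1
h(23) = 2 * h(22) + 1
h(22) = 2 * h(21) + 1
h(21) = 2 * h(20) + 1
h(20) = 2 * h(19) + 1
h(19) = 2 * h(18) + 1
h(18) = 2 * h(17) + 1
h(17) = 2 * h(16) + 1
h(16) = 2 * h(15) + 1
h(15) = 2 * h(14) + 1
h(14) = 2 * h(13) + 1
h(13) = 2 * h(12) + 1
h(12) = 2 * h(11) + 1
h(11) = 2 * h(10) + 1
h(10) = 2 * h(9) + 1
h(9) = 2 * h(8) + 1
h(8) = 2 * h(7) + 1
h(7) = 2 * h(6) + 1
h(6) = 2 * h(5) + 1
h(5) = 2 * h(4) + 1
h(4) = 2 * h(3) + 1
h(3) = 2 * h(2) + 1
h(2) = 2 * h(1) + 1
h(1) = 1  (base case)
h(2) = 2 * 1 + 1 = 3
h(3) = 2 * 3 + 1 = 7
h(4) = 2 * 7 + 1 = 15
h(5) = 2 * 15 + 1 = 31
h(6) = 2 * 31 + 1 = 63
h(7) = 2 * 63 + 1 = 127
h(8) = 2 * 127 + 1 = 255
h(9) = 2 * 255 + 1 = 511
h(10) = 2 * 511 + 1 = 1023
h(11) = 2 * 1023 + 1 = 2047
h(12) = 2 * 2047 + 1 = 4095
h(13) = 2 * 4095 + 1 = 8191
h(14) = 2 * 8191 + 1 = 16383
h(15) = 2 * 16383 + 1 = 32767
h(16) = 2 * 32767 + 1 = 65535
h(17) = 2 * 65535 + 1 = 131071
h(18) = 2 * 131071 + 1 = 262143
h(19) = 2 * 262143 + 1 = 524287
h(20) = 2 * 524287 + 1 = 1048575
h(21) = 2 * 1048575 + 1 = 2097151
h(22) = 2 * 2097151 + 1 = 4194303
h(23) = 2 * 4194303 + 1 = 8388607
h(24) = 2 * 8388607 + 1 = 16777215

16777215


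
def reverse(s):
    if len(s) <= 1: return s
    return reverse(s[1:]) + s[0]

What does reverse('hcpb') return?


reverse('hcpb') = reverse('cpb') + 'h'
reverse('cpb') = reverse('pb') + 'c'
reverse('pb') = reverse('b') + 'p'
reverse('b') = 'b'  (base case)
Concatenating: 'b' + 'p' + 'c' + 'h' = 'bpch'

bpch


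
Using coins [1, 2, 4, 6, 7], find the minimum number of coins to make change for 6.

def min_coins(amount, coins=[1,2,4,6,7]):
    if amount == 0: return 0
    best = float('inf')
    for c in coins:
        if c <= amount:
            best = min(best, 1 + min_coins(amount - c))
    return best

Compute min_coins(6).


Building up with DP:
min_coins(0) = 0
min_coins(1) = min(1+min_coins(0)=1+0=1) = 1
min_coins(2) = min(1+min_coins(1)=1+1=2, 1+min_coins(0)=1+0=1) = 1
min_coins(3) = min(1+min_coins(2)=1+1=2, 1+min_coins(1)=1+1=2) = 2
min_coins(4) = min(1+min_coins(3)=1+2=3, 1+min_coins(2)=1+1=2, 1+min_coins(0)=1+0=1) = 1
min_coins(5) = min(1+min_coins(4)=1+1=2, 1+min_coins(3)=1+2=3, 1+min_coins(1)=1+1=2) = 2
min_coins(6) = min(1+min_coins(5)=1+2=3, 1+min_coins(4)=1+1=2, 1+min_coins(2)=1+1=2, 1+min_coins(0)=1+0=1) = 1

1


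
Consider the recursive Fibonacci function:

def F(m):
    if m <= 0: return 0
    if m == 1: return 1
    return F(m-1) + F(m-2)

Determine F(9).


Computing F(9) bottom-up:
F(0) = 0
F(1) = 1
F(2) = F(1) + F(0) = 1 + 0 = 1
F(3) = F(2) + F(1) = 1 + 1 = 2
F(4) = F(3) + F(2) = 2 + 1 = 3
F(5) = F(4) + F(3) = 3 + 2 = 5
F(6) = F(5) + F(4) = 5 + 3 = 8
F(7) = F(6) + F(5) = 8 + 5 = 13
F(8) = F(7) + F(6) = 13 + 8 = 21
F(9) = F(8) + F(7) = 21 + 13 = 34

34


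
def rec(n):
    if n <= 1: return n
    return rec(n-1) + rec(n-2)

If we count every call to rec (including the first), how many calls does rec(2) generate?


Let C(n) = total calls for rec(n)
C(0) = 1, C(1) = 1
C(2) = 1 + C(1) + C(0) = 1 + 1 + 1 = 3

3


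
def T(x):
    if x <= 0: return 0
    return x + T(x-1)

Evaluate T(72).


T(72)
= 72 + 71 + 70 + 69 + 68 + 67 + 66 + 65 + 64 + 63 + 62 + 61 + 60 + 59 + 58 + 57 + 56 + 55 + 54 + 53 + 52 + 51 + 50 + 49 + 48 + 47 + 46 + 45 + 44 + 43 + 42 + 41 + 40 + 39 + 38 + 37 + 36 + 35 + 34 + 33 + 32 + 31 + 30 + 29 + 28 + 27 + 26 + 25 + 24 + 23 + 22 + 21 + 20 + 19 + 18 + 17 + 16 + 15 + 14 + 13 + 12 + 11 + 10 + 9 + 8 + 7 + 6 + 5 + 4 + 3 + 2 + 1 + T(0)
= 72 + 71 + 70 + 69 + 68 + 67 + 66 + 65 + 64 + 63 + 62 + 61 + 60 + 59 + 58 + 57 + 56 + 55 + 54 + 53 + 52 + 51 + 50 + 49 + 48 + 47 + 46 + 45 + 44 + 43 + 42 + 41 + 40 + 39 + 38 + 37 + 36 + 35 + 34 + 33 + 32 + 31 + 30 + 29 + 28 + 27 + 26 + 25 + 24 + 23 + 22 + 21 + 20 + 19 + 18 + 17 + 16 + 15 + 14 + 13 + 12 + 11 + 10 + 9 + 8 + 7 + 6 + 5 + 4 + 3 + 2 + 1 + 0
= 2628

2628


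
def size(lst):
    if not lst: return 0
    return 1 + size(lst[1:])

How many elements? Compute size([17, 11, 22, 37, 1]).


size([17, 11, 22, 37, 1]) = 1 + size([11, 22, 37, 1])
size([11, 22, 37, 1]) = 1 + size([22, 37, 1])
size([22, 37, 1]) = 1 + size([37, 1])
size([37, 1]) = 1 + size([1])
size([1]) = 1 + size([])
size([]) = 0  (base case)
Unwinding: 1 + 1 + 1 + 1 + 1 + 0 = 5

5


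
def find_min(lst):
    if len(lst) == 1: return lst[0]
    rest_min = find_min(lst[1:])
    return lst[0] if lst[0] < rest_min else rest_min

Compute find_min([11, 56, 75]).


find_min([11, 56, 75]): compare 11 with find_min([56, 75])
find_min([56, 75]): compare 56 with find_min([75])
find_min([75]) = 75  (base case)
Compare 56 with 75 -> 56
Compare 11 with 56 -> 11

11


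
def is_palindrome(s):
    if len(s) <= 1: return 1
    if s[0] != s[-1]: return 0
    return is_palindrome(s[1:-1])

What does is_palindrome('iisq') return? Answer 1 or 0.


is_palindrome('iisq'): s[0]='i' != s[-1]='q' -> return 0
Result: 0 (not a palindrome)

0


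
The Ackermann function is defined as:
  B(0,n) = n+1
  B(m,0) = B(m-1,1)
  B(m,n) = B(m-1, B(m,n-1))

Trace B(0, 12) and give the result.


B(0, 12) = 13
Result: B(0, 12) = 13

13


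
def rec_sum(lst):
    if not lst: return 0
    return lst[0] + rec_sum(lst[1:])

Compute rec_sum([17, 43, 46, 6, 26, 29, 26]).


rec_sum([17, 43, 46, 6, 26, 29, 26]) = 17 + rec_sum([43, 46, 6, 26, 29, 26])
rec_sum([43, 46, 6, 26, 29, 26]) = 43 + rec_sum([46, 6, 26, 29, 26])
rec_sum([46, 6, 26, 29, 26]) = 46 + rec_sum([6, 26, 29, 26])
rec_sum([6, 26, 29, 26]) = 6 + rec_sum([26, 29, 26])
rec_sum([26, 29, 26]) = 26 + rec_sum([29, 26])
rec_sum([29, 26]) = 29 + rec_sum([26])
rec_sum([26]) = 26 + rec_sum([])
rec_sum([]) = 0  (base case)
Total: 17 + 43 + 46 + 6 + 26 + 29 + 26 + 0 = 193

193


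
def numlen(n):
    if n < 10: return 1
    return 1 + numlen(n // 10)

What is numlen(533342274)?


numlen(533342274) = 1 + numlen(53334227)
numlen(53334227) = 1 + numlen(5333422)
numlen(5333422) = 1 + numlen(533342)
numlen(533342) = 1 + numlen(53334)
numlen(53334) = 1 + numlen(5333)
numlen(5333) = 1 + numlen(533)
numlen(533) = 1 + numlen(53)
numlen(53) = 1 + numlen(5)
numlen(5) = 1  (base case: 5 < 10)
Unwinding: 1 + 1 + 1 + 1 + 1 + 1 + 1 + 1 + 1 = 9

9


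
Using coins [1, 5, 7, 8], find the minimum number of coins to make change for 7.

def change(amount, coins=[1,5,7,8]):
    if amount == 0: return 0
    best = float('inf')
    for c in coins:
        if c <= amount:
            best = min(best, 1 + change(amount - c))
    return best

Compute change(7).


Building up with DP:
change(0) = 0
change(1) = min(1+change(0)=1+0=1) = 1
change(2) = min(1+change(1)=1+1=2) = 2
change(3) = min(1+change(2)=1+2=3) = 3
change(4) = min(1+change(3)=1+3=4) = 4
change(5) = min(1+change(4)=1+4=5, 1+change(0)=1+0=1) = 1
change(6) = min(1+change(5)=1+1=2, 1+change(1)=1+1=2) = 2
change(7) = min(1+change(6)=1+2=3, 1+change(2)=1+2=3, 1+change(0)=1+0=1) = 1

1


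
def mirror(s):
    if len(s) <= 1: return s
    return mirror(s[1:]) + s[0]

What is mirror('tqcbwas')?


mirror('tqcbwas') = mirror('qcbwas') + 't'
mirror('qcbwas') = mirror('cbwas') + 'q'
mirror('cbwas') = mirror('bwas') + 'c'
mirror('bwas') = mirror('was') + 'b'
mirror('was') = mirror('as') + 'w'
mirror('as') = mirror('s') + 'a'
mirror('s') = 's'  (base case)
Concatenating: 's' + 'a' + 'w' + 'b' + 'c' + 'q' + 't' = 'sawbcqt'

sawbcqt


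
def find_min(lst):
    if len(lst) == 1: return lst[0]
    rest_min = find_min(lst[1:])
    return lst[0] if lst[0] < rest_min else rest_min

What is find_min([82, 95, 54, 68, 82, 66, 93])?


find_min([82, 95, 54, 68, 82, 66, 93]): compare 82 with find_min([95, 54, 68, 82, 66, 93])
find_min([95, 54, 68, 82, 66, 93]): compare 95 with find_min([54, 68, 82, 66, 93])
find_min([54, 68, 82, 66, 93]): compare 54 with find_min([68, 82, 66, 93])
find_min([68, 82, 66, 93]): compare 68 with find_min([82, 66, 93])
find_min([82, 66, 93]): compare 82 with find_min([66, 93])
find_min([66, 93]): compare 66 with find_min([93])
find_min([93]) = 93  (base case)
Compare 66 with 93 -> 66
Compare 82 with 66 -> 66
Compare 68 with 66 -> 66
Compare 54 with 66 -> 54
Compare 95 with 54 -> 54
Compare 82 with 54 -> 54

54


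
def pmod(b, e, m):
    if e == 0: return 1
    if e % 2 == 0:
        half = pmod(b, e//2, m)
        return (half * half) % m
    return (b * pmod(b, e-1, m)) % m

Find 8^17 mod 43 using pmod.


pmod(8, 17, 43): e is odd, compute pmod(8, 16, 43)
  pmod(8, 16, 43): e is even, compute pmod(8, 8, 43)
    pmod(8, 8, 43): e is even, compute pmod(8, 4, 43)
      pmod(8, 4, 43): e is even, compute pmod(8, 2, 43)
        pmod(8, 2, 43): e is even, compute pmod(8, 1, 43)
          pmod(8, 1, 43): e is odd, compute pmod(8, 0, 43)
          pmod(8, 0, 43) = 1
          (8 * 1) % 43 = 8
        half=8, (8*8) % 43 = 21
      half=21, (21*21) % 43 = 11
    half=11, (11*11) % 43 = 35
  half=35, (35*35) % 43 = 21
(8 * 21) % 43 = 39

39


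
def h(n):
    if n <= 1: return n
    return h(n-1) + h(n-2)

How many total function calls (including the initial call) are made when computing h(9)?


Let C(n) = total calls for h(n)
C(0) = 1, C(1) = 1
C(2) = 1 + C(1) + C(0) = 1 + 1 + 1 = 3
C(3) = 1 + C(2) + C(1) = 1 + 3 + 1 = 5
C(4) = 1 + C(3) + C(2) = 1 + 5 + 3 = 9
C(5) = 1 + C(4) + C(3) = 1 + 9 + 5 = 15
C(6) = 1 + C(5) + C(4) = 1 + 15 + 9 = 25
C(7) = 1 + C(6) + C(5) = 1 + 25 + 15 = 41
C(8) = 1 + C(7) + C(6) = 1 + 41 + 25 = 67
C(9) = 1 + C(8) + C(7) = 1 + 67 + 41 = 109

109


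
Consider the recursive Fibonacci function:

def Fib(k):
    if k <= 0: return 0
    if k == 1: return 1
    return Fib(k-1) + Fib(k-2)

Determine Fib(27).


Computing Fib(27) bottom-up:
Fib(0) = 0
Fib(1) = 1
Fib(2) = Fib(1) + Fib(0) = 1 + 0 = 1
Fib(3) = Fib(2) + Fib(1) = 1 + 1 = 2
Fib(4) = Fib(3) + Fib(2) = 2 + 1 = 3
Fib(5) = Fib(4) + Fib(3) = 3 + 2 = 5
Fib(6) = Fib(5) + Fib(4) = 5 + 3 = 8
Fib(7) = Fib(6) + Fib(5) = 8 + 5 = 13
Fib(8) = Fib(7) + Fib(6) = 13 + 8 = 21
Fib(9) = Fib(8) + Fib(7) = 21 + 13 = 34
Fib(10) = Fib(9) + Fib(8) = 34 + 21 = 55
Fib(11) = Fib(10) + Fib(9) = 55 + 34 = 89
Fib(12) = Fib(11) + Fib(10) = 89 + 55 = 144
Fib(13) = Fib(12) + Fib(11) = 144 + 89 = 233
Fib(14) = Fib(13) + Fib(12) = 233 + 144 = 377
Fib(15) = Fib(14) + Fib(13) = 377 + 233 = 610
Fib(16) = Fib(15) + Fib(14) = 610 + 377 = 987
Fib(17) = Fib(16) + Fib(15) = 987 + 610 = 1597
Fib(18) = Fib(17) + Fib(16) = 1597 + 987 = 2584
Fib(19) = Fib(18) + Fib(17) = 2584 + 1597 = 4181
Fib(20) = Fib(19) + Fib(18) = 4181 + 2584 = 6765
Fib(21) = Fib(20) + Fib(19) = 6765 + 4181 = 10946
Fib(22) = Fib(21) + Fib(20) = 10946 + 6765 = 17711
Fib(23) = Fib(22) + Fib(21) = 17711 + 10946 = 28657
Fib(24) = Fib(23) + Fib(22) = 28657 + 17711 = 46368
Fib(25) = Fib(24) + Fib(23) = 46368 + 28657 = 75025
Fib(26) = Fib(25) + Fib(24) = 75025 + 46368 = 121393
Fib(27) = Fib(26) + Fib(25) = 121393 + 75025 = 196418

196418


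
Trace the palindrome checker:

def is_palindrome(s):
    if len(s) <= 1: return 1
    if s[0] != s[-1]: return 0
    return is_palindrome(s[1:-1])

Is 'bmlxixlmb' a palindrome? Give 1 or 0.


is_palindrome('bmlxixlmb'): s[0]='b' == s[-1]='b' -> check is_palindrome('mlxixlm')
is_palindrome('mlxixlm'): s[0]='m' == s[-1]='m' -> check is_palindrome('lxixl')
is_palindrome('lxixl'): s[0]='l' == s[-1]='l' -> check is_palindrome('xix')
is_palindrome('xix'): s[0]='x' == s[-1]='x' -> check is_palindrome('i')
is_palindrome('i'): len <= 1 -> return 1  (base case)
Result: 1 (palindrome)

1


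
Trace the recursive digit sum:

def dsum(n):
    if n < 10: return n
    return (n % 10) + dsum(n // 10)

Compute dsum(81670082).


dsum(81670082) = 2 + dsum(8167008)
dsum(8167008) = 8 + dsum(816700)
dsum(816700) = 0 + dsum(81670)
dsum(81670) = 0 + dsum(8167)
dsum(8167) = 7 + dsum(816)
dsum(816) = 6 + dsum(81)
dsum(81) = 1 + dsum(8)
dsum(8) = 8  (base case)
Total: 2 + 8 + 0 + 0 + 7 + 6 + 1 + 8 = 32

32


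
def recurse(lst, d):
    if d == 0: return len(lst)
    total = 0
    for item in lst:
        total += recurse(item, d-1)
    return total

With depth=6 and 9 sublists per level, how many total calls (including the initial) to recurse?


At depth 0 (root): 1 call
At depth 1: each of 1 parents calls recurse on 9 children = 9 calls
At depth 2: each of 9 parents calls recurse on 9 children = 81 calls
At depth 3: each of 81 parents calls recurse on 9 children = 729 calls
At depth 4: each of 729 parents calls recurse on 9 children = 6561 calls
At depth 5: each of 6561 parents calls recurse on 9 children = 59049 calls
At depth 6: each of 59049 parents calls recurse on 9 children = 531441 calls
Total: 1 + 9 + 81 + 729 + 6561 + 59049 + 531441 = 597871

597871


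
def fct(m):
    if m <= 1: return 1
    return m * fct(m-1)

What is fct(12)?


fct(12)
= 12 * fct(11)
= 12 * 11 * fct(10)
= 12 * 11 * 10 * fct(9)
= 12 * 11 * 10 * 9 * fct(8)
= 12 * 11 * 10 * 9 * 8 * fct(7)
= 12 * 11 * 10 * 9 * 8 * 7 * fct(6)
= 12 * 11 * 10 * 9 * 8 * 7 * 6 * fct(5)
= 12 * 11 * 10 * 9 * 8 * 7 * 6 * 5 * fct(4)
= 12 * 11 * 10 * 9 * 8 * 7 * 6 * 5 * 4 * fct(3)
= 12 * 11 * 10 * 9 * 8 * 7 * 6 * 5 * 4 * 3 * fct(2)
= 12 * 11 * 10 * 9 * 8 * 7 * 6 * 5 * 4 * 3 * 2 * fct(1)
= 12 * 11 * 10 * 9 * 8 * 7 * 6 * 5 * 4 * 3 * 2 * 1
= 479001600

479001600


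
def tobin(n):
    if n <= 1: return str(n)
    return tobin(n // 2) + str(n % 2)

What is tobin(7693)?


tobin(7693) = tobin(3846) + '1'
tobin(3846) = tobin(1923) + '0'
tobin(1923) = tobin(961) + '1'
tobin(961) = tobin(480) + '1'
tobin(480) = tobin(240) + '0'
tobin(240) = tobin(120) + '0'
tobin(120) = tobin(60) + '0'
tobin(60) = tobin(30) + '0'
tobin(30) = tobin(15) + '0'
tobin(15) = tobin(7) + '1'
tobin(7) = tobin(3) + '1'
tobin(3) = tobin(1) + '1'
tobin(1) = '1'  (base case)
Concatenating: '1' + '1' + '1' + '1' + '0' + '0' + '0' + '0' + '0' + '1' + '1' + '0' + '1' = '1111000001101'

1111000001101
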